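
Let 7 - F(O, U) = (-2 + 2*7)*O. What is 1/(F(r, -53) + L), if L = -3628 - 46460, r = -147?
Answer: -1/48317 ≈ -2.0697e-5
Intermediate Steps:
L = -50088
F(O, U) = 7 - 12*O (F(O, U) = 7 - (-2 + 2*7)*O = 7 - (-2 + 14)*O = 7 - 12*O)
1/(F(r, -53) + L) = 1/((7 - 12*(-147)) - 50088) = 1/((7 + 1764) - 50088) = 1/(1771 - 50088) = 1/(-48317) = -1/48317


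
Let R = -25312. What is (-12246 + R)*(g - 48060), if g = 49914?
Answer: -69632532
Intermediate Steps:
(-12246 + R)*(g - 48060) = (-12246 - 25312)*(49914 - 48060) = -37558*1854 = -69632532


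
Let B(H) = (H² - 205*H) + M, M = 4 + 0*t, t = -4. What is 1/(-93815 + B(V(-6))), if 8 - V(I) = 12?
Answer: -1/92975 ≈ -1.0756e-5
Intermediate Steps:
M = 4 (M = 4 + 0*(-4) = 4 + 0 = 4)
V(I) = -4 (V(I) = 8 - 1*12 = 8 - 12 = -4)
B(H) = 4 + H² - 205*H (B(H) = (H² - 205*H) + 4 = 4 + H² - 205*H)
1/(-93815 + B(V(-6))) = 1/(-93815 + (4 + (-4)² - 205*(-4))) = 1/(-93815 + (4 + 16 + 820)) = 1/(-93815 + 840) = 1/(-92975) = -1/92975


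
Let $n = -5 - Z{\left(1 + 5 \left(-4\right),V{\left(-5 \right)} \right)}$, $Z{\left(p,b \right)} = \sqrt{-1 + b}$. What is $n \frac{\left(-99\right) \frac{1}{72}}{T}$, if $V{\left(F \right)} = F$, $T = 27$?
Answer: $\frac{55}{216} + \frac{11 i \sqrt{6}}{216} \approx 0.25463 + 0.12474 i$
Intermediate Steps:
$n = -5 - i \sqrt{6}$ ($n = -5 - \sqrt{-1 - 5} = -5 - \sqrt{-6} = -5 - i \sqrt{6} \approx -5.0 - 2.4495 i$)
$n \frac{\left(-99\right) \frac{1}{72}}{T} = \left(-5 - i \sqrt{6}\right) \frac{\left(-99\right) \frac{1}{72}}{27} = \left(-5 - i \sqrt{6}\right) \left(-99\right) \frac{1}{72} \cdot \frac{1}{27} = \left(-5 - i \sqrt{6}\right) \left(\left(- \frac{11}{8}\right) \frac{1}{27}\right) = \left(-5 - i \sqrt{6}\right) \left(- \frac{11}{216}\right) = \frac{55}{216} + \frac{11 i \sqrt{6}}{216}$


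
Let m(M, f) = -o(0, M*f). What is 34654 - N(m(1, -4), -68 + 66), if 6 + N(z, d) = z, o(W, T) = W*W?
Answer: 34660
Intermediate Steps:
o(W, T) = W**2
m(M, f) = 0 (m(M, f) = -1*0**2 = -1*0 = 0)
N(z, d) = -6 + z
34654 - N(m(1, -4), -68 + 66) = 34654 - (-6 + 0) = 34654 - 1*(-6) = 34654 + 6 = 34660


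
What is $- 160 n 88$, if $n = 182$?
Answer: $-2562560$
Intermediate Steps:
$- 160 n 88 = \left(-160\right) 182 \cdot 88 = \left(-29120\right) 88 = -2562560$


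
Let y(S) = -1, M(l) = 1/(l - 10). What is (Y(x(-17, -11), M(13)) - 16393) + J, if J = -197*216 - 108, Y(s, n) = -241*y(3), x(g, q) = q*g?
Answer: -58812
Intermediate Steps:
M(l) = 1/(-10 + l)
x(g, q) = g*q
Y(s, n) = 241 (Y(s, n) = -241*(-1) = 241)
J = -42660 (J = -42552 - 108 = -42660)
(Y(x(-17, -11), M(13)) - 16393) + J = (241 - 16393) - 42660 = -16152 - 42660 = -58812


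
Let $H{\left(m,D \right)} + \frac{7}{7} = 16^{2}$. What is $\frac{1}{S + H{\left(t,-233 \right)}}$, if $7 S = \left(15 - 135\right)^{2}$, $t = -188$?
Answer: $\frac{7}{16185} \approx 0.0004325$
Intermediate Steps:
$H{\left(m,D \right)} = 255$ ($H{\left(m,D \right)} = -1 + 16^{2} = -1 + 256 = 255$)
$S = \frac{14400}{7}$ ($S = \frac{\left(15 - 135\right)^{2}}{7} = \frac{\left(-120\right)^{2}}{7} = \frac{1}{7} \cdot 14400 = \frac{14400}{7} \approx 2057.1$)
$\frac{1}{S + H{\left(t,-233 \right)}} = \frac{1}{\frac{14400}{7} + 255} = \frac{1}{\frac{16185}{7}} = \frac{7}{16185}$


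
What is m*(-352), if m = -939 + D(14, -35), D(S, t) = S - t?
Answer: 313280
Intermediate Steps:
m = -890 (m = -939 + (14 - 1*(-35)) = -939 + (14 + 35) = -939 + 49 = -890)
m*(-352) = -890*(-352) = 313280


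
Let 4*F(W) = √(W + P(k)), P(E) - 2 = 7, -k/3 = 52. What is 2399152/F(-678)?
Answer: -9596608*I*√669/669 ≈ -3.7103e+5*I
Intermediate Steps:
k = -156 (k = -3*52 = -156)
P(E) = 9 (P(E) = 2 + 7 = 9)
F(W) = √(9 + W)/4 (F(W) = √(W + 9)/4 = √(9 + W)/4)
2399152/F(-678) = 2399152/((√(9 - 678)/4)) = 2399152/((√(-669)/4)) = 2399152/(((I*√669)/4)) = 2399152/((I*√669/4)) = 2399152*(-4*I*√669/669) = -9596608*I*√669/669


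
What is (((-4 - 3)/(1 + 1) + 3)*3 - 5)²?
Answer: 169/4 ≈ 42.250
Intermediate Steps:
(((-4 - 3)/(1 + 1) + 3)*3 - 5)² = ((-7/2 + 3)*3 - 5)² = (-½*3 - 5)² = (-3/2 - 5)² = (-13/2)² = 169/4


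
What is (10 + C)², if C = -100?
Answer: 8100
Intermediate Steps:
(10 + C)² = (10 - 100)² = (-90)² = 8100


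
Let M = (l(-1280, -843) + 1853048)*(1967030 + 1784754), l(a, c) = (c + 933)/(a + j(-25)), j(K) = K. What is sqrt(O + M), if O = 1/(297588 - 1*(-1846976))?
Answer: sqrt(6722619131971997543360175541)/31096178 ≈ 2.6367e+6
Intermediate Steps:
l(a, c) = (933 + c)/(-25 + a) (l(a, c) = (c + 933)/(a - 25) = (933 + c)/(-25 + a))
O = 1/2144564 (O = 1/(297588 + 1846976) = 1/2144564 ≈ 4.6630e-7)
M = 201614831787760/29 (M = ((933 - 843)/(-25 - 1280) + 1853048)*(1967030 + 1784754) = (90/(-1305) + 1853048)*3751784 = (-1/1305*90 + 1853048)*3751784 = (-2/29 + 1853048)*3751784 = (53738390/29)*3751784 = 201614831787760/29 ≈ 6.9522e+12)
sqrt(O + M) = sqrt(1/2144564 + 201614831787760/29) = sqrt(432375910118085736669/62192356) = sqrt(6722619131971997543360175541)/31096178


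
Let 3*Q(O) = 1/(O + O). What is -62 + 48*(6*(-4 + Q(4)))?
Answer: -1202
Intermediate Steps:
Q(O) = 1/(6*O) (Q(O) = 1/(3*(O + O)) = 1/(3*((2*O))) = (1/(2*O))/3 = 1/(6*O))
-62 + 48*(6*(-4 + Q(4))) = -62 + 48*(6*(-4 + (⅙)/4)) = -62 + 48*(6*(-4 + (⅙)*(¼))) = -62 + 48*(6*(-4 + 1/24)) = -62 + 48*(6*(-95/24)) = -62 + 48*(-95/4) = -62 - 1140 = -1202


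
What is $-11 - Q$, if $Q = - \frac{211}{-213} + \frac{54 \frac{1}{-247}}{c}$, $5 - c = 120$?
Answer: $- \frac{72557872}{6050265} \approx -11.993$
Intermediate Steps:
$c = -115$ ($c = 5 - 120 = -115$)
$Q = \frac{6004957}{6050265}$ ($Q = - \frac{211}{-213} + \frac{54 \frac{1}{-247}}{-115} = \left(-211\right) \left(- \frac{1}{213}\right) + 54 \left(- \frac{1}{247}\right) \left(- \frac{1}{115}\right) = \frac{211}{213} - - \frac{54}{28405} = \frac{211}{213} + \frac{54}{28405} = \frac{6004957}{6050265} \approx 0.99251$)
$-11 - Q = -11 - \frac{6004957}{6050265} = - \frac{72557872}{6050265}$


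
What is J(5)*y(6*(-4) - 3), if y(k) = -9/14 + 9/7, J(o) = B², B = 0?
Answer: 0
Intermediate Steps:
J(o) = 0 (J(o) = 0² = 0)
y(k) = 9/14 (y(k) = -9*1/14 + 9*(⅐) = -9/14 + 9/7 = 9/14)
J(5)*y(6*(-4) - 3) = 0*(9/14) = 0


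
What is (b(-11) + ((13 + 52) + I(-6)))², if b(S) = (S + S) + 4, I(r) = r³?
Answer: 28561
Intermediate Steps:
b(S) = 4 + 2*S (b(S) = 2*S + 4 = 4 + 2*S)
(b(-11) + ((13 + 52) + I(-6)))² = ((4 + 2*(-11)) + ((13 + 52) + (-6)³))² = ((4 - 22) + (65 - 216))² = (-18 - 151)² = (-169)² = 28561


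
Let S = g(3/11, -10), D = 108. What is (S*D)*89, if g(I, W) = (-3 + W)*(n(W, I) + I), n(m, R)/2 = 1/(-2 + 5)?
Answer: -1291212/11 ≈ -1.1738e+5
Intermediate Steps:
n(m, R) = 2/3 (n(m, R) = 2/(-2 + 5) = 2/3)
g(I, W) = (-3 + W)*(2/3 + I)
S = -403/33 (S = -2 - 9/11 + (2/3)*(-10) + (3/11)*(-10) = -2 - 9/11 - 20/3 + (3*(1/11))*(-10) = -2 - 3*3/11 - 20/3 + (3/11)*(-10) = -2 - 9/11 - 20/3 - 30/11 = -403/33 ≈ -12.212)
(S*D)*89 = -403/33*108*89 = -14508/11*89 = -1291212/11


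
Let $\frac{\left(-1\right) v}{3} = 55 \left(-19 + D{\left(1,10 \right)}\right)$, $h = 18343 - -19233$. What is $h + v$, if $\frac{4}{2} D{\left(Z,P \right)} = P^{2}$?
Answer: $32461$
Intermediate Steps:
$D{\left(Z,P \right)} = \frac{P^{2}}{2}$
$h = 37576$ ($h = 18343 + 19233 = 37576$)
$v = -5115$ ($v = - 3 \cdot 55 \left(-19 + \frac{10^{2}}{2}\right) = - 3 \cdot 55 \left(-19 + \frac{1}{2} \cdot 100\right) = - 3 \cdot 55 \left(-19 + 50\right) = - 3 \cdot 55 \cdot 31 = \left(-3\right) 1705 = -5115$)
$h + v = 37576 - 5115 = 32461$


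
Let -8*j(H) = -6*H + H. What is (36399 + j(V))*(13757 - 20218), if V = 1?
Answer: -1881423817/8 ≈ -2.3518e+8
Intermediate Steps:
j(H) = 5*H/8 (j(H) = -(-6*H + H)/8 = -(-5)*H/8 = 5*H/8)
(36399 + j(V))*(13757 - 20218) = (36399 + (5/8)*1)*(13757 - 20218) = (36399 + 5/8)*(-6461) = (291197/8)*(-6461) = -1881423817/8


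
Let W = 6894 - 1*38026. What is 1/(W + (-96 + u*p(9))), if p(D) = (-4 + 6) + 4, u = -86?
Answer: -1/31744 ≈ -3.1502e-5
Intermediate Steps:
p(D) = 6 (p(D) = 2 + 4 = 6)
W = -31132 (W = 6894 - 38026 = -31132)
1/(W + (-96 + u*p(9))) = 1/(-31132 + (-96 - 86*6)) = 1/(-31132 + (-96 - 516)) = 1/(-31132 - 612) = 1/(-31744) = -1/31744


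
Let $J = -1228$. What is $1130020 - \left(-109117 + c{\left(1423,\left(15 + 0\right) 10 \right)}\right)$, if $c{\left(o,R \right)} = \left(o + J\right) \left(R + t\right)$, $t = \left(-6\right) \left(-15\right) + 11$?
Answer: $1190192$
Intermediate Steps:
$t = 101$ ($t = 90 + 11 = 101$)
$c{\left(o,R \right)} = \left(-1228 + o\right) \left(101 + R\right)$ ($c{\left(o,R \right)} = \left(o - 1228\right) \left(R + 101\right) = \left(-1228 + o\right) \left(101 + R\right)$)
$1130020 - \left(-109117 + c{\left(1423,\left(15 + 0\right) 10 \right)}\right) = 1130020 - \left(-109117 + \left(-124028 - 1228 \left(15 + 0\right) 10 + 101 \cdot 1423 + \left(15 + 0\right) 10 \cdot 1423\right)\right) = 1130020 - \left(-109117 + \left(-124028 - 1228 \cdot 15 \cdot 10 + 143723 + 15 \cdot 10 \cdot 1423\right)\right) = 1130020 - \left(-109117 + \left(-124028 - 184200 + 143723 + 150 \cdot 1423\right)\right) = 1130020 - \left(-109117 + \left(-124028 - 184200 + 143723 + 213450\right)\right) = 1130020 - \left(-109117 + 48945\right) = 1130020 - -60172 = 1130020 + 60172 = 1190192$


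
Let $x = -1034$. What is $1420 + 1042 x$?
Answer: $-1076008$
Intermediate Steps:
$1420 + 1042 x = 1420 + 1042 \left(-1034\right) = 1420 - 1077428 = -1076008$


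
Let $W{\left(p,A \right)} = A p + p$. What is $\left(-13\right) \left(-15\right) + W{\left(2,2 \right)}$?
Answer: $201$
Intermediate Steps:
$W{\left(p,A \right)} = p + A p$
$\left(-13\right) \left(-15\right) + W{\left(2,2 \right)} = \left(-13\right) \left(-15\right) + 2 \left(1 + 2\right) = 195 + 2 \cdot 3 = 195 + 6 = 201$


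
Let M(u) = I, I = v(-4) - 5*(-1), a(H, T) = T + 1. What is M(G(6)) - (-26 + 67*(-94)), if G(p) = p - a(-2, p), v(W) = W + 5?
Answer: 6330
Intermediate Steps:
a(H, T) = 1 + T
v(W) = 5 + W
G(p) = -1 (G(p) = p - (1 + p) = p + (-1 - p) = -1)
I = 6 (I = (5 - 4) - 5*(-1) = 1 + 5 = 6)
M(u) = 6
M(G(6)) - (-26 + 67*(-94)) = 6 - (-26 + 67*(-94)) = 6 - (-26 - 6298) = 6 - 1*(-6324) = 6 + 6324 = 6330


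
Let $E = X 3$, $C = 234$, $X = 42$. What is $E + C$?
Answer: $360$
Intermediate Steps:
$E = 126$ ($E = 42 \cdot 3 = 126$)
$E + C = 126 + 234 = 360$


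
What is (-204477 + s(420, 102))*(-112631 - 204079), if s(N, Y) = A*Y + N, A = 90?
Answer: 61719494670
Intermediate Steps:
s(N, Y) = N + 90*Y (s(N, Y) = 90*Y + N = N + 90*Y)
(-204477 + s(420, 102))*(-112631 - 204079) = (-204477 + (420 + 90*102))*(-112631 - 204079) = (-204477 + (420 + 9180))*(-316710) = (-204477 + 9600)*(-316710) = -194877*(-316710) = 61719494670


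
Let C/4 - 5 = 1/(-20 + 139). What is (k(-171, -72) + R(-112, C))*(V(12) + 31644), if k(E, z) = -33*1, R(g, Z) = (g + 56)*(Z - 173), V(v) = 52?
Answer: 4597916848/17 ≈ 2.7047e+8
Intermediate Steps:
C = 2384/119 (C = 20 + 4/(-20 + 139) = 20 + 4/119 = 2384/119 ≈ 20.034)
R(g, Z) = (-173 + Z)*(56 + g) (R(g, Z) = (56 + g)*(-173 + Z) = (-173 + Z)*(56 + g))
k(E, z) = -33
(k(-171, -72) + R(-112, C))*(V(12) + 31644) = (-33 + (-9688 - 173*(-112) + 56*(2384/119) + (2384/119)*(-112)))*(52 + 31644) = (-33 + (-9688 + 19376 + 19072/17 - 38144/17))*31696 = (-33 + 145624/17)*31696 = (145063/17)*31696 = 4597916848/17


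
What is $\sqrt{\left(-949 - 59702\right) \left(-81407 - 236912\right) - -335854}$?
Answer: $\sqrt{19306701523} \approx 1.3895 \cdot 10^{5}$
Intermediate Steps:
$\sqrt{\left(-949 - 59702\right) \left(-81407 - 236912\right) - -335854} = \sqrt{\left(-60651\right) \left(-318319\right) + 335854} = \sqrt{19306365669 + 335854} = \sqrt{19306701523}$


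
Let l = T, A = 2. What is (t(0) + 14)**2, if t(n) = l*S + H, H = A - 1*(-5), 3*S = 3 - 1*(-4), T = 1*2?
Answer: 5929/9 ≈ 658.78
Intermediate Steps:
T = 2
S = 7/3 (S = (3 - 1*(-4))/3 = (3 + 4)/3 = (1/3)*7 = 7/3 ≈ 2.3333)
l = 2
H = 7 (H = 2 - 1*(-5) = 2 + 5 = 7)
t(n) = 35/3 (t(n) = 2*(7/3) + 7 = 14/3 + 7 = 35/3)
(t(0) + 14)**2 = (35/3 + 14)**2 = (77/3)**2 = 5929/9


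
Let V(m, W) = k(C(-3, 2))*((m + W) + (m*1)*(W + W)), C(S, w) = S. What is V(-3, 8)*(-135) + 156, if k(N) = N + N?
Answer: -34674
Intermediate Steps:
k(N) = 2*N
V(m, W) = -6*W - 6*m - 12*W*m (V(m, W) = (2*(-3))*((m + W) + (m*1)*(W + W)) = -6*((W + m) + m*(2*W)) = -6*((W + m) + 2*W*m) = -6*(W + m + 2*W*m) = -6*W - 6*m - 12*W*m)
V(-3, 8)*(-135) + 156 = (-6*8 - 6*(-3) - 12*8*(-3))*(-135) + 156 = (-48 + 18 + 288)*(-135) + 156 = 258*(-135) + 156 = -34830 + 156 = -34674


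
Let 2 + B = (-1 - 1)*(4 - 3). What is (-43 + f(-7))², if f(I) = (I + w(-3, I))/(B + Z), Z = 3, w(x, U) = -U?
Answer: 1849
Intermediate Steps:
B = -4 (B = -2 + (-1 - 1)*(4 - 3) = -2 - 2*1 = -2 - 2 = -4)
f(I) = 0 (f(I) = (I - I)/(-4 + 3) = 0/(-1) = 0*(-1) = 0)
(-43 + f(-7))² = (-43 + 0)² = (-43)² = 1849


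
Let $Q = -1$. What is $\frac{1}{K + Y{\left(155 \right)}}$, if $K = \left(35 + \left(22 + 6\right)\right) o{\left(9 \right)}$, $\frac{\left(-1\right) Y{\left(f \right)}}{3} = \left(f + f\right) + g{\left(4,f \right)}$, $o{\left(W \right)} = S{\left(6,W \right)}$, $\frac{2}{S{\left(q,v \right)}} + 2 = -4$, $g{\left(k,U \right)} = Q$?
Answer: $- \frac{1}{948} \approx -0.0010549$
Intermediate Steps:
$g{\left(k,U \right)} = -1$
$S{\left(q,v \right)} = - \frac{1}{3}$ ($S{\left(q,v \right)} = \frac{2}{-2 - 4} = \frac{2}{-6} = 2 \left(- \frac{1}{6}\right) = - \frac{1}{3}$)
$o{\left(W \right)} = - \frac{1}{3}$
$Y{\left(f \right)} = 3 - 6 f$ ($Y{\left(f \right)} = - 3 \left(\left(f + f\right) - 1\right) = - 3 \left(2 f - 1\right) = - 3 \left(-1 + 2 f\right) = 3 - 6 f$)
$K = -21$ ($K = \left(35 + \left(22 + 6\right)\right) \left(- \frac{1}{3}\right) = \left(35 + 28\right) \left(- \frac{1}{3}\right) = 63 \left(- \frac{1}{3}\right) = -21$)
$\frac{1}{K + Y{\left(155 \right)}} = \frac{1}{-21 + \left(3 - 930\right)} = \frac{1}{-21 - 927} = \frac{1}{-948} = - \frac{1}{948}$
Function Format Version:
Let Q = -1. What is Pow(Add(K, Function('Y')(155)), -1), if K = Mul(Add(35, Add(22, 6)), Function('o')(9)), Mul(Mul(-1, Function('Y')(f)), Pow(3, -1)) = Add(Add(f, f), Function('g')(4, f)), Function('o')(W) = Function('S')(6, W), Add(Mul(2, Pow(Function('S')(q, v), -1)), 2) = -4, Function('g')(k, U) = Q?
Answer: Rational(-1, 948) ≈ -0.0010549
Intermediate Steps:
Function('g')(k, U) = -1
Function('S')(q, v) = Rational(-1, 3) (Function('S')(q, v) = Mul(2, Pow(Add(-2, -4), -1)) = Mul(2, Pow(-6, -1)) = Mul(2, Rational(-1, 6)) = Rational(-1, 3))
Function('o')(W) = Rational(-1, 3)
Function('Y')(f) = Add(3, Mul(-6, f)) (Function('Y')(f) = Mul(-3, Add(Add(f, f), -1)) = Mul(-3, Add(Mul(2, f), -1)) = Mul(-3, Add(-1, Mul(2, f))) = Add(3, Mul(-6, f)))
K = -21 (K = Mul(Add(35, Add(22, 6)), Rational(-1, 3)) = Mul(Add(35, 28), Rational(-1, 3)) = Mul(63, Rational(-1, 3)) = -21)
Pow(Add(K, Function('Y')(155)), -1) = Pow(Add(-21, Add(3, Mul(-6, 155))), -1) = Pow(Add(-21, Add(3, -930)), -1) = Pow(Add(-21, -927), -1) = Pow(-948, -1) = Rational(-1, 948)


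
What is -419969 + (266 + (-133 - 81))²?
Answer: -417265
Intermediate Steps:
-419969 + (266 + (-133 - 81))² = -419969 + (266 - 214)² = -419969 + 52² = -419969 + 2704 = -417265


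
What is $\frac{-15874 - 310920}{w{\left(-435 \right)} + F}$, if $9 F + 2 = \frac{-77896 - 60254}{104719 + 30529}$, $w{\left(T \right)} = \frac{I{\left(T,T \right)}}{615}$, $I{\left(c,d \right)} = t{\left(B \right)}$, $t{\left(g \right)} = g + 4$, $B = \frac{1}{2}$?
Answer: $\frac{40772871706320}{40973291} \approx 9.9511 \cdot 10^{5}$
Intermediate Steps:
$B = \frac{1}{2} \approx 0.5$
$t{\left(g \right)} = 4 + g$
$I{\left(c,d \right)} = \frac{9}{2}$ ($I{\left(c,d \right)} = 4 + \frac{1}{2} = \frac{9}{2}$)
$w{\left(T \right)} = \frac{3}{410}$ ($w{\left(T \right)} = \frac{9}{2 \cdot 615} = \frac{9}{2} \cdot \frac{1}{615} = \frac{3}{410}$)
$F = - \frac{204323}{608616}$ ($F = - \frac{2}{9} + \frac{\left(-77896 - 60254\right) \frac{1}{104719 + 30529}}{9} = - \frac{2}{9} + \frac{\left(-138150\right) \frac{1}{135248}}{9} = - \frac{2}{9} + \frac{1}{9} \left(- \frac{69075}{67624}\right) = - \frac{2}{9} - \frac{7675}{67624} = - \frac{204323}{608616} \approx -0.33572$)
$\frac{-15874 - 310920}{w{\left(-435 \right)} + F} = \frac{-15874 - 310920}{\frac{3}{410} - \frac{204323}{608616}} = - \frac{326794}{- \frac{40973291}{124766280}} = \left(-326794\right) \left(- \frac{124766280}{40973291}\right) = \frac{40772871706320}{40973291}$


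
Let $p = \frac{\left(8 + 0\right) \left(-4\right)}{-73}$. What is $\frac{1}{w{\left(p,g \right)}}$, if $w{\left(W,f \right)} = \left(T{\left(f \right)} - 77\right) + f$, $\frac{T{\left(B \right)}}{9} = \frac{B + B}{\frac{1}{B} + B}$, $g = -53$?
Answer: $- \frac{1405}{157369} \approx -0.0089281$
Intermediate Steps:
$T{\left(B \right)} = \frac{18 B}{B + \frac{1}{B}}$ ($T{\left(B \right)} = 9 \frac{B + B}{\frac{1}{B} + B} = 9 \frac{2 B}{B + \frac{1}{B}} = \frac{18 B}{B + \frac{1}{B}}$)
$p = \frac{32}{73}$ ($p = 8 \left(-4\right) \left(- \frac{1}{73}\right) = \left(-32\right) \left(- \frac{1}{73}\right) = \frac{32}{73} \approx 0.43836$)
$w{\left(W,f \right)} = -77 + f + \frac{18 f^{2}}{1 + f^{2}}$ ($w{\left(W,f \right)} = \left(\frac{18 f^{2}}{1 + f^{2}} - 77\right) + f = \left(-77 + \frac{18 f^{2}}{1 + f^{2}}\right) + f = -77 + f + \frac{18 f^{2}}{1 + f^{2}}$)
$\frac{1}{w{\left(p,g \right)}} = \frac{1}{\frac{1}{1 + \left(-53\right)^{2}} \left(-77 - 53 + \left(-53\right)^{3} - 59 \left(-53\right)^{2}\right)} = \frac{1}{\frac{1}{1 + 2809} \left(-77 - 53 - 148877 - 165731\right)} = \frac{1}{\frac{1}{2810} \left(-77 - 53 - 148877 - 165731\right)} = \frac{1}{\frac{1}{2810} \left(-314738\right)} = \frac{1}{- \frac{157369}{1405}} = - \frac{1405}{157369}$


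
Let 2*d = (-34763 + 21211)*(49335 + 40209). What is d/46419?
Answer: -202250048/15473 ≈ -13071.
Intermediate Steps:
d = -606750144 (d = ((-34763 + 21211)*(49335 + 40209))/2 = (-13552*89544)/2 = (½)*(-1213500288) = -606750144)
d/46419 = -606750144/46419 = -606750144*1/46419 = -202250048/15473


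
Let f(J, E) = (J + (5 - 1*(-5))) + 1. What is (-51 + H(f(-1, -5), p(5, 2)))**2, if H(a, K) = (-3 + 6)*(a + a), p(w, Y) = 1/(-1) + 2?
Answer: 81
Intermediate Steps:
p(w, Y) = 1 (p(w, Y) = -1 + 2 = 1)
f(J, E) = 11 + J (f(J, E) = (J + (5 + 5)) + 1 = (J + 10) + 1 = (10 + J) + 1 = 11 + J)
H(a, K) = 6*a (H(a, K) = 3*(2*a) = 6*a)
(-51 + H(f(-1, -5), p(5, 2)))**2 = (-51 + 6*(11 - 1))**2 = (-51 + 6*10)**2 = (-51 + 60)**2 = 9**2 = 81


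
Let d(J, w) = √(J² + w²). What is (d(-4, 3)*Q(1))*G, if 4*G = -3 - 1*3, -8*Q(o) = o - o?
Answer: 0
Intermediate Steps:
Q(o) = 0 (Q(o) = -(o - o)/8 = -⅛*0 = 0)
G = -3/2 (G = (-3 - 1*3)/4 = (-3 - 3)/4 = (¼)*(-6) = -3/2 ≈ -1.5000)
(d(-4, 3)*Q(1))*G = (√((-4)² + 3²)*0)*(-3/2) = (√(16 + 9)*0)*(-3/2) = (√25*0)*(-3/2) = (5*0)*(-3/2) = 0*(-3/2) = 0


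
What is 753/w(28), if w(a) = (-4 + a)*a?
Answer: 251/224 ≈ 1.1205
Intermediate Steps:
w(a) = a*(-4 + a)
753/w(28) = 753/((28*(-4 + 28))) = 753/((28*24)) = 753/672 = 753*(1/672) = 251/224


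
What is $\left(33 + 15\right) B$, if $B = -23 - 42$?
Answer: $-3120$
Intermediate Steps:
$B = -65$
$\left(33 + 15\right) B = \left(33 + 15\right) \left(-65\right) = 48 \left(-65\right) = -3120$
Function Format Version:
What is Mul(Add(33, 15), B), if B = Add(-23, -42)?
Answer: -3120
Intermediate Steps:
B = -65
Mul(Add(33, 15), B) = Mul(Add(33, 15), -65) = Mul(48, -65) = -3120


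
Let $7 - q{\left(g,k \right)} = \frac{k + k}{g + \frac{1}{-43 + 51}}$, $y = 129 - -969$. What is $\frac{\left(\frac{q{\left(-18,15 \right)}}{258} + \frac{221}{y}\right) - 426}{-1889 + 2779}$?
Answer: $- \frac{143729821}{300446289} \approx -0.47839$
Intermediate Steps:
$y = 1098$ ($y = 129 + 969 = 1098$)
$q{\left(g,k \right)} = 7 - \frac{2 k}{\frac{1}{8} + g}$ ($q{\left(g,k \right)} = 7 - \frac{k + k}{g + \frac{1}{-43 + 51}} = 7 - \frac{2 k}{g + \frac{1}{8}} = 7 - \frac{2 k}{\frac{1}{8} + g}$)
$\frac{\left(\frac{q{\left(-18,15 \right)}}{258} + \frac{221}{y}\right) - 426}{-1889 + 2779} = \frac{\left(\frac{\frac{1}{1 + 8 \left(-18\right)} \left(7 - 240 + 56 \left(-18\right)\right)}{258} + \frac{221}{1098}\right) - 426}{-1889 + 2779} = \frac{\left(\frac{7 - 240 - 1008}{1 - 144} \cdot \frac{1}{258} + 221 \cdot \frac{1}{1098}\right) - 426}{890} = \left(\left(\frac{1}{-143} \left(-1241\right) \frac{1}{258} + \frac{221}{1098}\right) - 426\right) \frac{1}{890} = \left(\left(\left(- \frac{1}{143}\right) \left(-1241\right) \frac{1}{258} + \frac{221}{1098}\right) - 426\right) \frac{1}{890} = \left(\left(\frac{1241}{143} \cdot \frac{1}{258} + \frac{221}{1098}\right) - 426\right) \frac{1}{890} = \left(\left(\frac{1241}{36894} + \frac{221}{1098}\right) - 426\right) \frac{1}{890} = \left(\frac{793016}{3375801} - 426\right) \frac{1}{890} = \left(- \frac{1437298210}{3375801}\right) \frac{1}{890} = - \frac{143729821}{300446289}$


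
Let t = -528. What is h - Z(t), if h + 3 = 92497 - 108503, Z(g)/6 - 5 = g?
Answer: -12871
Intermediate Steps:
Z(g) = 30 + 6*g
h = -16009 (h = -3 + (92497 - 108503) = -3 - 16006 = -16009)
h - Z(t) = -16009 - (30 + 6*(-528)) = -16009 - (30 - 3168) = -16009 - 1*(-3138) = -16009 + 3138 = -12871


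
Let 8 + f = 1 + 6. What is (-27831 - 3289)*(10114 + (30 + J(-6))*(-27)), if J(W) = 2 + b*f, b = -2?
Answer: -286179520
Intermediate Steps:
f = -1 (f = -8 + (1 + 6) = -8 + 7 = -1)
J(W) = 4 (J(W) = 2 - 2*(-1) = 2 + 2 = 4)
(-27831 - 3289)*(10114 + (30 + J(-6))*(-27)) = (-27831 - 3289)*(10114 + (30 + 4)*(-27)) = -31120*(10114 + 34*(-27)) = -31120*(10114 - 918) = -31120*9196 = -286179520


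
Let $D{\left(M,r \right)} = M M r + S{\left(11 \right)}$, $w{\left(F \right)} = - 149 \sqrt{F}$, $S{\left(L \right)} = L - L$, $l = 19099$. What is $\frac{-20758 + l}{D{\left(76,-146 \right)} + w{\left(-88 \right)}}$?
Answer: $\frac{174878508}{88893762163} - \frac{247191 i \sqrt{22}}{355575048652} \approx 0.0019673 - 3.2607 \cdot 10^{-6} i$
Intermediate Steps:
$S{\left(L \right)} = 0$
$D{\left(M,r \right)} = r M^{2}$ ($D{\left(M,r \right)} = M M r + 0 = M^{2} r + 0 = r M^{2} + 0 = r M^{2}$)
$\frac{-20758 + l}{D{\left(76,-146 \right)} + w{\left(-88 \right)}} = \frac{-20758 + 19099}{- 146 \cdot 76^{2} - 149 \sqrt{-88}} = - \frac{1659}{\left(-146\right) 5776 - 149 \cdot 2 i \sqrt{22}} = - \frac{1659}{-843296 - 298 i \sqrt{22}}$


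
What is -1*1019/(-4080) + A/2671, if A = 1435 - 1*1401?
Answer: 2860469/10897680 ≈ 0.26248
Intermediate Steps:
A = 34 (A = 1435 - 1401 = 34)
-1*1019/(-4080) + A/2671 = -1*1019/(-4080) + 34/2671 = -1019*(-1/4080) + 34*(1/2671) = 1019/4080 + 34/2671 = 2860469/10897680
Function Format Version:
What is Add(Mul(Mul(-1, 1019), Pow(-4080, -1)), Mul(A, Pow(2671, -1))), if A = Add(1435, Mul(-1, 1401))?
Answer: Rational(2860469, 10897680) ≈ 0.26248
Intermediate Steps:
A = 34 (A = Add(1435, -1401) = 34)
Add(Mul(Mul(-1, 1019), Pow(-4080, -1)), Mul(A, Pow(2671, -1))) = Add(Mul(Mul(-1, 1019), Pow(-4080, -1)), Mul(34, Pow(2671, -1))) = Add(Mul(-1019, Rational(-1, 4080)), Mul(34, Rational(1, 2671))) = Add(Rational(1019, 4080), Rational(34, 2671)) = Rational(2860469, 10897680)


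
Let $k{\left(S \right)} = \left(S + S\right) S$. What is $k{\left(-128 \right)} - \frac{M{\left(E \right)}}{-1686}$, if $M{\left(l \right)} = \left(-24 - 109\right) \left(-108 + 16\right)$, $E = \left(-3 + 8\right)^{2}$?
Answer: $\frac{27629542}{843} \approx 32775.0$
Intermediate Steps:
$k{\left(S \right)} = 2 S^{2}$ ($k{\left(S \right)} = 2 S S = 2 S^{2}$)
$E = 25$ ($E = 5^{2} = 25$)
$M{\left(l \right)} = 12236$ ($M{\left(l \right)} = \left(-133\right) \left(-92\right) = 12236$)
$k{\left(-128 \right)} - \frac{M{\left(E \right)}}{-1686} = 2 \left(-128\right)^{2} - \frac{12236}{-1686} = 2 \cdot 16384 - 12236 \left(- \frac{1}{1686}\right) = 32768 - - \frac{6118}{843} = 32768 + \frac{6118}{843} = \frac{27629542}{843}$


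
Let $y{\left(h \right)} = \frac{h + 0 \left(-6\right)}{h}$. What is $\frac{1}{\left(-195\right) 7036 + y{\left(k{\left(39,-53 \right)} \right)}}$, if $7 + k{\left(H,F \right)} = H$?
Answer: $- \frac{1}{1372019} \approx -7.2885 \cdot 10^{-7}$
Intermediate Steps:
$k{\left(H,F \right)} = -7 + H$
$y{\left(h \right)} = 1$ ($y{\left(h \right)} = \frac{h + 0}{h} = \frac{h}{h} = 1$)
$\frac{1}{\left(-195\right) 7036 + y{\left(k{\left(39,-53 \right)} \right)}} = \frac{1}{\left(-195\right) 7036 + 1} = \frac{1}{-1372020 + 1} = \frac{1}{-1372019} = - \frac{1}{1372019}$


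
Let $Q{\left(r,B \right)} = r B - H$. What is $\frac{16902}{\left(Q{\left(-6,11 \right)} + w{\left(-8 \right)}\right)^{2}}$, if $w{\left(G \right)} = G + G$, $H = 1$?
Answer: $\frac{16902}{6889} \approx 2.4535$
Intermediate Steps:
$Q{\left(r,B \right)} = -1 + B r$ ($Q{\left(r,B \right)} = r B - 1 = B r - 1 = -1 + B r$)
$w{\left(G \right)} = 2 G$
$\frac{16902}{\left(Q{\left(-6,11 \right)} + w{\left(-8 \right)}\right)^{2}} = \frac{16902}{\left(\left(-1 + 11 \left(-6\right)\right) + 2 \left(-8\right)\right)^{2}} = \frac{16902}{\left(\left(-1 - 66\right) - 16\right)^{2}} = \frac{16902}{\left(-67 - 16\right)^{2}} = \frac{16902}{\left(-83\right)^{2}} = \frac{16902}{6889}$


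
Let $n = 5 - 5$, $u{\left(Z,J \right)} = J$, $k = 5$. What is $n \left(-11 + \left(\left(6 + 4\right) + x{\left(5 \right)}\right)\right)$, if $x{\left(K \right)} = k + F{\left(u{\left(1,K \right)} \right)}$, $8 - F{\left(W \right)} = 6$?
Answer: $0$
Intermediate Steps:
$n = 0$ ($n = 5 - 5 = 0$)
$F{\left(W \right)} = 2$ ($F{\left(W \right)} = 8 - 6 = 2$)
$x{\left(K \right)} = 7$ ($x{\left(K \right)} = 5 + 2 = 7$)
$n \left(-11 + \left(\left(6 + 4\right) + x{\left(5 \right)}\right)\right) = 0 \left(-11 + \left(\left(6 + 4\right) + 7\right)\right) = 0 \left(-11 + \left(10 + 7\right)\right) = 0 \left(-11 + 17\right) = 0 \cdot 6 = 0$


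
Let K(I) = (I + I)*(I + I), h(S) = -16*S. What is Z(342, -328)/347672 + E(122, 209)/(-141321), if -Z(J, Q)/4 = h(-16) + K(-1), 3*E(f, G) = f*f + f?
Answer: -18134896/472436103 ≈ -0.038386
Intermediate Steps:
E(f, G) = f/3 + f**2/3 (E(f, G) = (f*f + f)/3 = (f**2 + f)/3 = (f + f**2)/3 = f/3 + f**2/3)
K(I) = 4*I**2 (K(I) = (2*I)*(2*I) = 4*I**2)
Z(J, Q) = -1040 (Z(J, Q) = -4*(-16*(-16) + 4*(-1)**2) = -4*(256 + 4*1) = -4*(256 + 4) = -4*260 = -1040)
Z(342, -328)/347672 + E(122, 209)/(-141321) = -1040/347672 + ((1/3)*122*(1 + 122))/(-141321) = -1040*1/347672 + ((1/3)*122*123)*(-1/141321) = -10/3343 + 5002*(-1/141321) = -10/3343 - 5002/141321 = -18134896/472436103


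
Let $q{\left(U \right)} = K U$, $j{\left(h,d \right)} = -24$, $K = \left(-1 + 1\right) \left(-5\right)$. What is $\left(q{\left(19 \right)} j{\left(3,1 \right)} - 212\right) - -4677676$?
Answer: $4677464$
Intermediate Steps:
$K = 0$ ($K = 0 \left(-5\right) = 0$)
$q{\left(U \right)} = 0$ ($q{\left(U \right)} = 0 U = 0$)
$\left(q{\left(19 \right)} j{\left(3,1 \right)} - 212\right) - -4677676 = \left(0 \left(-24\right) - 212\right) - -4677676 = \left(0 - 212\right) + 4677676 = -212 + 4677676 = 4677464$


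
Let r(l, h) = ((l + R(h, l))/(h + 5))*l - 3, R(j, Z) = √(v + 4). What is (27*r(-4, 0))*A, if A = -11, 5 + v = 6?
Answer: -297/5 + 1188*√5/5 ≈ 471.89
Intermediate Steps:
v = 1 (v = -5 + 6 = 1)
R(j, Z) = √5 (R(j, Z) = √(1 + 4) = √5)
r(l, h) = -3 + l*(l + √5)/(5 + h) (r(l, h) = ((l + √5)/(h + 5))*l - 3 = ((l + √5)/(5 + h))*l - 3 = l*(l + √5)/(5 + h) - 3 = -3 + l*(l + √5)/(5 + h))
(27*r(-4, 0))*A = (27*((-15 + (-4)² - 3*0 - 4*√5)/(5 + 0)))*(-11) = (27*((-15 + 16 + 0 - 4*√5)/5))*(-11) = (27*((1 - 4*√5)/5))*(-11) = (27*(⅕ - 4*√5/5))*(-11) = (27/5 - 108*√5/5)*(-11) = -297/5 + 1188*√5/5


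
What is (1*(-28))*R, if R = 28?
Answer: -784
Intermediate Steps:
(1*(-28))*R = (1*(-28))*28 = -28*28 = -784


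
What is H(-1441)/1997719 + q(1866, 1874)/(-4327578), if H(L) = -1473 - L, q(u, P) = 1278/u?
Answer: -14497856801/896227857038334 ≈ -1.6177e-5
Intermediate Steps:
H(-1441)/1997719 + q(1866, 1874)/(-4327578) = (-1473 - 1*(-1441))/1997719 + (1278/1866)/(-4327578) = (-1473 + 1441)*(1/1997719) + (1278*(1/1866))*(-1/4327578) = -32*1/1997719 + (213/311)*(-1/4327578) = -32/1997719 - 71/448625586 = -14497856801/896227857038334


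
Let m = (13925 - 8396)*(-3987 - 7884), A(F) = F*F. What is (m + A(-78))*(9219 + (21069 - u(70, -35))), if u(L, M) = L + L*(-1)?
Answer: -1987761308400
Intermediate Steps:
A(F) = F²
u(L, M) = 0 (u(L, M) = L - L = 0)
m = -65634759 (m = 5529*(-11871) = -65634759)
(m + A(-78))*(9219 + (21069 - u(70, -35))) = (-65634759 + (-78)²)*(9219 + (21069 - 1*0)) = (-65634759 + 6084)*(9219 + (21069 + 0)) = -65628675*(9219 + 21069) = -65628675*30288 = -1987761308400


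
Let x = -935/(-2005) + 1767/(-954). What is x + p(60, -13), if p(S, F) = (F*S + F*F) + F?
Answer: -79747955/127518 ≈ -625.39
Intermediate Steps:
x = -176723/127518 (x = -935*(-1/2005) + 1767*(-1/954) = 187/401 - 589/318 = -176723/127518 ≈ -1.3859)
p(S, F) = F + F**2 + F*S (p(S, F) = (F*S + F**2) + F = (F**2 + F*S) + F = F + F**2 + F*S)
x + p(60, -13) = -176723/127518 - 13*(1 - 13 + 60) = -176723/127518 - 13*48 = -176723/127518 - 624 = -79747955/127518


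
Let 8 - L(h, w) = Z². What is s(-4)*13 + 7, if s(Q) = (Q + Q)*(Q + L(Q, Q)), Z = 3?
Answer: 527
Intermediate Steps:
L(h, w) = -1 (L(h, w) = 8 - 1*3² = 8 - 1*9 = 8 - 9 = -1)
s(Q) = 2*Q*(-1 + Q) (s(Q) = (Q + Q)*(Q - 1) = (2*Q)*(-1 + Q) = 2*Q*(-1 + Q))
s(-4)*13 + 7 = (2*(-4)*(-1 - 4))*13 + 7 = (2*(-4)*(-5))*13 + 7 = 40*13 + 7 = 520 + 7 = 527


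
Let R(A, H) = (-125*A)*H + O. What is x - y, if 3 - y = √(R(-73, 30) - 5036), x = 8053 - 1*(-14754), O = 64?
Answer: 22804 + √268778 ≈ 23322.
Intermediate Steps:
x = 22807 (x = 8053 + 14754 = 22807)
R(A, H) = 64 - 125*A*H (R(A, H) = (-125*A)*H + 64 = -125*A*H + 64 = 64 - 125*A*H)
y = 3 - √268778 (y = 3 - √((64 - 125*(-73)*30) - 5036) = 3 - √((64 + 273750) - 5036) = 3 - √(273814 - 5036) = 3 - √268778 ≈ -515.44)
x - y = 22807 - (3 - √268778) = 22807 + (-3 + √268778) = 22804 + √268778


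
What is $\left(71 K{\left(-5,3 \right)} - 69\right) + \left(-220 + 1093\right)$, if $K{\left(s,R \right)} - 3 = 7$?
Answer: $1514$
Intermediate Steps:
$K{\left(s,R \right)} = 10$ ($K{\left(s,R \right)} = 3 + 7 = 10$)
$\left(71 K{\left(-5,3 \right)} - 69\right) + \left(-220 + 1093\right) = \left(71 \cdot 10 - 69\right) + \left(-220 + 1093\right) = \left(710 - 69\right) + 873 = 641 + 873 = 1514$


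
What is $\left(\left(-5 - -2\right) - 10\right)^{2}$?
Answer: $169$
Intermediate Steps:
$\left(\left(-5 - -2\right) - 10\right)^{2} = \left(\left(-5 + 2\right) - 10\right)^{2} = \left(-3 - 10\right)^{2} = \left(-13\right)^{2} = 169$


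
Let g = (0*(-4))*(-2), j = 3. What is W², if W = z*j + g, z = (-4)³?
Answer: 36864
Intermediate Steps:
g = 0 (g = 0*(-2) = 0)
z = -64
W = -192 (W = -64*3 + 0 = -192 + 0 = -192)
W² = (-192)² = 36864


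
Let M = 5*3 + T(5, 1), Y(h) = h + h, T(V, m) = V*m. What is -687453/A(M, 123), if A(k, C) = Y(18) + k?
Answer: -687453/56 ≈ -12276.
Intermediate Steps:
Y(h) = 2*h
M = 20 (M = 5*3 + 5*1 = 15 + 5 = 20)
A(k, C) = 36 + k (A(k, C) = 2*18 + k = 36 + k)
-687453/A(M, 123) = -687453/(36 + 20) = -687453/56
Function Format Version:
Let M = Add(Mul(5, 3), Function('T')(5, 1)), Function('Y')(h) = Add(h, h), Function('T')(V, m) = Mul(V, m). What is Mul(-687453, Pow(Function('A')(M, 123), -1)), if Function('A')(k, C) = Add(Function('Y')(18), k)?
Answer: Rational(-687453, 56) ≈ -12276.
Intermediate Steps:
Function('Y')(h) = Mul(2, h)
M = 20 (M = Add(Mul(5, 3), Mul(5, 1)) = Add(15, 5) = 20)
Function('A')(k, C) = Add(36, k) (Function('A')(k, C) = Add(Mul(2, 18), k) = Add(36, k))
Mul(-687453, Pow(Function('A')(M, 123), -1)) = Mul(-687453, Pow(Add(36, 20), -1)) = Mul(-687453, Pow(56, -1)) = Mul(-687453, Rational(1, 56)) = Rational(-687453, 56)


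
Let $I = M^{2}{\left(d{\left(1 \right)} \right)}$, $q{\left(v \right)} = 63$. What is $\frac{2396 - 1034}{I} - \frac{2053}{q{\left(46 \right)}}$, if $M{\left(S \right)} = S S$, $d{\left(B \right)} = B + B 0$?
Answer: $\frac{83753}{63} \approx 1329.4$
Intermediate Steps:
$d{\left(B \right)} = B$ ($d{\left(B \right)} = B + 0 = B$)
$M{\left(S \right)} = S^{2}$
$I = 1$ ($I = \left(1^{2}\right)^{2} = 1^{2} = 1$)
$\frac{2396 - 1034}{I} - \frac{2053}{q{\left(46 \right)}} = \frac{2396 - 1034}{1} - \frac{2053}{63} = 1362 \cdot 1 - \frac{2053}{63} = 1362 - \frac{2053}{63} = \frac{83753}{63}$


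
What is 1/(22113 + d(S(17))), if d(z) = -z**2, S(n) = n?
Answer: 1/21824 ≈ 4.5821e-5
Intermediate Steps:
1/(22113 + d(S(17))) = 1/(22113 - 1*17**2) = 1/(22113 - 1*289) = 1/(22113 - 289) = 1/21824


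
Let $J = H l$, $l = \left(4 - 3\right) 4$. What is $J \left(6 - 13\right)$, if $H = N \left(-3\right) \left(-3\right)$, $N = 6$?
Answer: $-1512$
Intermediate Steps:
$H = 54$ ($H = 6 \left(-3\right) \left(-3\right) = \left(-18\right) \left(-3\right) = 54$)
$l = 4$ ($l = 1 \cdot 4 = 4$)
$J = 216$ ($J = 54 \cdot 4 = 216$)
$J \left(6 - 13\right) = 216 \left(6 - 13\right) = 216 \left(-7\right) = -1512$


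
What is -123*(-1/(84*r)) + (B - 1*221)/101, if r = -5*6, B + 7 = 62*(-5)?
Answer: -456061/84840 ≈ -5.3755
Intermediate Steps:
B = -317 (B = -7 + 62*(-5) = -7 - 310 = -317)
r = -30
-123*(-1/(84*r)) + (B - 1*221)/101 = -123/((-30*(-84))) + (-317 - 1*221)/101 = -123/2520 + (-317 - 221)*(1/101) = -123*1/2520 - 538*1/101 = -41/840 - 538/101 = -456061/84840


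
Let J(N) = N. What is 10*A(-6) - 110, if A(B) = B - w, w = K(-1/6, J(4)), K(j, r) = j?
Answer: -505/3 ≈ -168.33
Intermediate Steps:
w = -⅙ (w = -1/6 = -1*⅙ = -⅙ ≈ -0.16667)
A(B) = ⅙ + B (A(B) = B - 1*(-⅙) = B + ⅙ = ⅙ + B)
10*A(-6) - 110 = 10*(⅙ - 6) - 110 = 10*(-35/6) - 110 = -175/3 - 110 = -505/3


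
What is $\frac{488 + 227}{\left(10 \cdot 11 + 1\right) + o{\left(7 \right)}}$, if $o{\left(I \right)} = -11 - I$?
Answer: $\frac{715}{93} \approx 7.6882$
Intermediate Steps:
$\frac{488 + 227}{\left(10 \cdot 11 + 1\right) + o{\left(7 \right)}} = \frac{488 + 227}{\left(10 \cdot 11 + 1\right) - 18} = \frac{715}{\left(110 + 1\right) - 18} = \frac{715}{111 - 18} = \frac{715}{93}$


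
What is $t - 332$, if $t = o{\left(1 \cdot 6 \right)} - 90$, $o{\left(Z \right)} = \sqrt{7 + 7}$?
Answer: $-422 + \sqrt{14} \approx -418.26$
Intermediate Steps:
$o{\left(Z \right)} = \sqrt{14}$
$t = -90 + \sqrt{14}$ ($t = \sqrt{14} - 90 = -90 + \sqrt{14} \approx -86.258$)
$t - 332 = \left(-90 + \sqrt{14}\right) - 332 = -422 + \sqrt{14}$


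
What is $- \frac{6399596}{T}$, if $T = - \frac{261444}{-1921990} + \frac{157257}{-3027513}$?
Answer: $- \frac{6206381222380801420}{81546454557} \approx -7.6109 \cdot 10^{7}$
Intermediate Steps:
$T = \frac{81546454557}{969808285145}$ ($T = \left(-261444\right) \left(- \frac{1}{1921990}\right) + 157257 \left(- \frac{1}{3027513}\right) = \frac{130722}{960995} - \frac{52419}{1009171} = \frac{81546454557}{969808285145} \approx 0.084085$)
$- \frac{6399596}{T} = - \frac{6399596}{\frac{81546454557}{969808285145}} = \left(-6399596\right) \frac{969808285145}{81546454557} = - \frac{6206381222380801420}{81546454557}$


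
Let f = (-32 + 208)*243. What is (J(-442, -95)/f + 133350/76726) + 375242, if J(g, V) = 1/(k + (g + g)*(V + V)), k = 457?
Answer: 103688569705480789739/276323251274928 ≈ 3.7524e+5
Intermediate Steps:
f = 42768 (f = 176*243 = 42768)
J(g, V) = 1/(457 + 4*V*g) (J(g, V) = 1/(457 + (g + g)*(V + V)) = 1/(457 + (2*g)*(2*V)) = 1/(457 + 4*V*g))
(J(-442, -95)/f + 133350/76726) + 375242 = (1/((457 + 4*(-95)*(-442))*42768) + 133350/76726) + 375242 = ((1/42768)/(457 + 167960) + 133350*(1/76726)) + 375242 = ((1/42768)/168417 + 66675/38363) + 375242 = ((1/168417)*(1/42768) + 66675/38363) + 375242 = (1/7202858256 + 66675/38363) + 375242 = 480250574257163/276323251274928 + 375242 = 103688569705480789739/276323251274928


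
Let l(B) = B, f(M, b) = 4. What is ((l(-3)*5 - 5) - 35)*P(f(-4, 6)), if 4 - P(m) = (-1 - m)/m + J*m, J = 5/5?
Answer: -275/4 ≈ -68.750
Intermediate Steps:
J = 1 (J = 5*(1/5) = 1)
P(m) = 4 - m - (-1 - m)/m (P(m) = 4 - ((-1 - m)/m + 1*m) = 4 - ((-1 - m)/m + m) = 4 - (m + (-1 - m)/m) = 4 + (-m - (-1 - m)/m) = 4 - m - (-1 - m)/m)
((l(-3)*5 - 5) - 35)*P(f(-4, 6)) = ((-3*5 - 5) - 35)*(5 + 1/4 - 1*4) = ((-15 - 5) - 35)*(5 + 1/4 - 4) = (-20 - 35)*(5/4) = -55*5/4 = -275/4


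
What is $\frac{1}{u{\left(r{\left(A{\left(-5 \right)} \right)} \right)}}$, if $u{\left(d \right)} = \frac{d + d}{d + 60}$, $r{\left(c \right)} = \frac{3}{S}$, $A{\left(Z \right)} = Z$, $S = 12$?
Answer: $\frac{241}{2} \approx 120.5$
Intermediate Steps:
$r{\left(c \right)} = \frac{1}{4}$ ($r{\left(c \right)} = \frac{3}{12} = 3 \cdot \frac{1}{12} = \frac{1}{4}$)
$u{\left(d \right)} = \frac{2 d}{60 + d}$
$\frac{1}{u{\left(r{\left(A{\left(-5 \right)} \right)} \right)}} = \frac{1}{2 \cdot \frac{1}{4} \frac{1}{60 + \frac{1}{4}}} = \frac{1}{2 \cdot \frac{1}{4} \frac{1}{\frac{241}{4}}} = \frac{1}{2 \cdot \frac{1}{4} \cdot \frac{4}{241}} = \frac{1}{\frac{2}{241}} = \frac{241}{2}$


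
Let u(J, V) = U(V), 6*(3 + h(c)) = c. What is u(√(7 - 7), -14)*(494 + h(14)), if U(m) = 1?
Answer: 1480/3 ≈ 493.33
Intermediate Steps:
h(c) = -3 + c/6
u(J, V) = 1
u(√(7 - 7), -14)*(494 + h(14)) = 1*(494 + (-3 + (⅙)*14)) = 1*(494 + (-3 + 7/3)) = 1*(494 - ⅔) = 1*(1480/3) = 1480/3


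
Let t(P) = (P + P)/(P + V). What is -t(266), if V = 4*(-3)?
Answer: -266/127 ≈ -2.0945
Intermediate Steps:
V = -12
t(P) = 2*P/(-12 + P) (t(P) = (P + P)/(P - 12) = (2*P)/(-12 + P) = 2*P/(-12 + P))
-t(266) = -2*266/(-12 + 266) = -2*266/254 = -1*266/127 = -266/127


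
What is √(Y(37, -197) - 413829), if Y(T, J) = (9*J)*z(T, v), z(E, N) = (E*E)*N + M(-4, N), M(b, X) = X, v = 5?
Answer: 3*I*√1395431 ≈ 3543.9*I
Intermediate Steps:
z(E, N) = N + N*E² (z(E, N) = (E*E)*N + N = E²*N + N = N*E² + N = N + N*E²)
Y(T, J) = 9*J*(5 + 5*T²) (Y(T, J) = (9*J)*(5*(1 + T²)) = (9*J)*(5 + 5*T²) = 9*J*(5 + 5*T²))
√(Y(37, -197) - 413829) = √(45*(-197)*(1 + 37²) - 413829) = √(45*(-197)*(1 + 1369) - 413829) = √(45*(-197)*1370 - 413829) = √(-12145050 - 413829) = √(-12558879) = 3*I*√1395431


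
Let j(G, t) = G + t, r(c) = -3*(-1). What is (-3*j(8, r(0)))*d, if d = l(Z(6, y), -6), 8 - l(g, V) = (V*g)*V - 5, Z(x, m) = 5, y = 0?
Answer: 5511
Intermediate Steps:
r(c) = 3
l(g, V) = 13 - g*V² (l(g, V) = 8 - ((V*g)*V - 5) = 8 - (g*V² - 5) = 8 - (-5 + g*V²) = 8 + (5 - g*V²) = 13 - g*V²)
d = -167 (d = 13 - 1*5*(-6)² = 13 - 1*5*36 = 13 - 180 = -167)
(-3*j(8, r(0)))*d = -3*(8 + 3)*(-167) = -3*11*(-167) = -33*(-167) = 5511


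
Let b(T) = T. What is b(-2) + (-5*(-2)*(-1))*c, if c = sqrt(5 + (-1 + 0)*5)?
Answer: -2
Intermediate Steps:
c = 0 (c = sqrt(5 - 1*5) = sqrt(5 - 5) = sqrt(0) = 0)
b(-2) + (-5*(-2)*(-1))*c = -2 + (-5*(-2)*(-1))*0 = -2 + (10*(-1))*0 = -2 - 10*0 = -2 + 0 = -2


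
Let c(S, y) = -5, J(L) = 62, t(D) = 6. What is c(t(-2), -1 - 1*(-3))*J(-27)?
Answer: -310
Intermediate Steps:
c(t(-2), -1 - 1*(-3))*J(-27) = -5*62 = -310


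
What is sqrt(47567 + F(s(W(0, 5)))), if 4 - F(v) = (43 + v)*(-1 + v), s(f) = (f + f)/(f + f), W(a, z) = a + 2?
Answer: sqrt(47571) ≈ 218.11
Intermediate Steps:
W(a, z) = 2 + a
s(f) = 1 (s(f) = (2*f)/((2*f)) = (2*f)*(1/(2*f)) = 1)
F(v) = 4 - (-1 + v)*(43 + v) (F(v) = 4 - (43 + v)*(-1 + v) = 4 - (-1 + v)*(43 + v))
sqrt(47567 + F(s(W(0, 5)))) = sqrt(47567 + (47 - 1*1**2 - 42*1)) = sqrt(47567 + (47 - 1*1 - 42)) = sqrt(47567 + (47 - 1 - 42)) = sqrt(47567 + 4) = sqrt(47571)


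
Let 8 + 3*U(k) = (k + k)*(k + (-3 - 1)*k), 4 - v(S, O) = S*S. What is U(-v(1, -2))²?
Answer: 3844/9 ≈ 427.11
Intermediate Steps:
v(S, O) = 4 - S² (v(S, O) = 4 - S*S = 4 - S²)
U(k) = -8/3 - 2*k² (U(k) = -8/3 + ((k + k)*(k + (-3 - 1)*k))/3 = -8/3 + ((2*k)*(k - 4*k))/3 = -8/3 + ((2*k)*(-3*k))/3 = -8/3 + (-6*k²)/3 = -8/3 - 2*k²)
U(-v(1, -2))² = (-8/3 - 2*(4 - 1*1²)²)² = (-8/3 - 2*(4 - 1*1)²)² = (-8/3 - 2*(4 - 1)²)² = (-8/3 - 2*(-1*3)²)² = (-8/3 - 2*(-3)²)² = (-8/3 - 2*9)² = (-8/3 - 18)² = (-62/3)² = 3844/9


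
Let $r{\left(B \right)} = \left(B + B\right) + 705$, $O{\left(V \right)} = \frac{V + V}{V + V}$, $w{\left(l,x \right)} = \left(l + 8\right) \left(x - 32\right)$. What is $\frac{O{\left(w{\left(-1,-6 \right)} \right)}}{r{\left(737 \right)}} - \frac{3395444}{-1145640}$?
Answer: $\frac{1849954529}{624087390} \approx 2.9643$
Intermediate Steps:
$w{\left(l,x \right)} = \left(-32 + x\right) \left(8 + l\right)$ ($w{\left(l,x \right)} = \left(8 + l\right) \left(-32 + x\right) = \left(-32 + x\right) \left(8 + l\right)$)
$O{\left(V \right)} = 1$ ($O{\left(V \right)} = \frac{2 V}{2 V} = 2 V \frac{1}{2 V} = 1$)
$r{\left(B \right)} = 705 + 2 B$ ($r{\left(B \right)} = 2 B + 705 = 705 + 2 B$)
$\frac{O{\left(w{\left(-1,-6 \right)} \right)}}{r{\left(737 \right)}} - \frac{3395444}{-1145640} = 1 \frac{1}{705 + 2 \cdot 737} - \frac{3395444}{-1145640} = 1 \frac{1}{705 + 1474} - - \frac{848861}{286410} = 1 \cdot \frac{1}{2179} + \frac{848861}{286410} = \frac{1}{2179} + \frac{848861}{286410} = \frac{1849954529}{624087390}$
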